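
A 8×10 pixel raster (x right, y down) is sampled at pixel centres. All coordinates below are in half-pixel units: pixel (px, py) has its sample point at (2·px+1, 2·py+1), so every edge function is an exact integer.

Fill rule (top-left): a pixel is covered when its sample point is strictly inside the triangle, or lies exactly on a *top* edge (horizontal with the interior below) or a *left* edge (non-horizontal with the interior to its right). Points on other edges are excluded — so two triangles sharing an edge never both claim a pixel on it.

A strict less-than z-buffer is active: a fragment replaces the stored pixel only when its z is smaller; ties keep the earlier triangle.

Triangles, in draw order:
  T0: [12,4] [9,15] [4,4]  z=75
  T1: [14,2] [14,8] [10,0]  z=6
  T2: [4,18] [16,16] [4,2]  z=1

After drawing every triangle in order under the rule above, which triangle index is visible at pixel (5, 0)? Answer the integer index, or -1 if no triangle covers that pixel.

T0:
  2·area = 88
  edge (12, 4)→(9, 15): d=(-3,11) right/bottom  bias=-1
  edge (9, 15)→(4, 4): d=(-5,-11) top-left  bias=+0
  edge (4, 4)→(12, 4): d=(8,0) top-left  bias=+0
    (2,2)@(5, 5): e=[74,6,8] → X
    (3,2)@(7, 5): e=[52,28,8] → X
    (4,2)@(9, 5): e=[30,50,8] → X
    (5,2)@(11, 5): e=[8,72,8] → X
    (6,2)@(13, 5): e=[-14,94,8] → .
    (2,3)@(5, 7): e=[68,-4,24] → .
    (3,3)@(7, 7): e=[46,18,24] → X
    (6,3)@(13, 7): e=[-20,84,24] → .
    (3,4)@(7, 9): e=[40,8,40] → X
    (5,4)@(11, 9): e=[-4,52,40] → .
    (3,5)@(7, 11): e=[34,-2,56] → .
    (4,5)@(9, 11): e=[12,20,56] → X
    (4,7)@(9, 15): e=[0,0,88] → .  [on edge]
  covered (11 px):
    . . . . . . . .
    . . . . . . . .
    . . X X X X . .
    . . . X X X . .
    . . . X X . . .
    . . . . X . . .
    . . . . X . . .
    . . . . . . . .
    . . . . . . . .
    . . . . . . . .
T1:
  2·area = 24
  edge (14, 2)→(14, 8): d=(0,6) right/bottom  bias=-1
  edge (14, 8)→(10, 0): d=(-4,-8) top-left  bias=+0
  edge (10, 0)→(14, 2): d=(4,2) right/bottom  bias=-1
    (5,0)@(11, 1): e=[18,4,2] → X
    (6,0)@(13, 1): e=[6,20,-2] → .
    (5,1)@(11, 3): e=[18,-4,10] → .
    (6,1)@(13, 3): e=[6,12,6] → X
    (7,1)@(15, 3): e=[-6,28,2] → .
    (6,2)@(13, 5): e=[6,4,14] → X
    (7,2)@(15, 5): e=[-6,20,10] → .
    (6,3)@(13, 7): e=[6,-4,22] → .
  covered (3 px):
    . . . . . X . .
    . . . . . . X .
    . . . . . . X .
    . . . . . . . .
    . . . . . . . .
    . . . . . . . .
    . . . . . . . .
    . . . . . . . .
    . . . . . . . .
    . . . . . . . .
T2:
  2·area = 192  (B↔C swapped to make it positive)
  edge (4, 18)→(4, 2): d=(0,-16) top-left  bias=+0
  edge (4, 2)→(16, 16): d=(12,14) right/bottom  bias=-1
  edge (16, 16)→(4, 18): d=(-12,2) right/bottom  bias=-1
    (2,2)@(5, 5): e=[16,22,154] → X
    (3,2)@(7, 5): e=[48,-6,150] → .
    (2,3)@(5, 7): e=[16,46,130] → X
    (3,3)@(7, 7): e=[48,18,126] → X
    (4,3)@(9, 7): e=[80,-10,122] → .
    (2,4)@(5, 9): e=[16,70,106] → X
    (4,4)@(9, 9): e=[80,14,98] → X
    (5,4)@(11, 9): e=[112,-14,94] → .
    (2,5)@(5, 11): e=[16,94,82] → X
    (5,5)@(11, 11): e=[112,10,70] → X
    (6,5)@(13, 11): e=[144,-18,66] → .
    (2,6)@(5, 13): e=[16,118,58] → X
  covered (24 px):
    . . . . . . . .
    . . . . . . . .
    . . X . . . . .
    . . X X . . . .
    . . X X X . . .
    . . X X X X . .
    . . X X X X X .
    . . X X X X X X
    . . X X X . . .
    . . . . . . . .

Z-buffer (winner per pixel, '.' = empty):
  . . . . . 1 . .
  . . . . . . 1 .
  . . 2 0 0 0 1 .
  . . 2 2 0 0 . .
  . . 2 2 2 . . .
  . . 2 2 2 2 . .
  . . 2 2 2 2 2 .
  . . 2 2 2 2 2 2
  . . 2 2 2 . . .
  . . . . . . . .

Final: 1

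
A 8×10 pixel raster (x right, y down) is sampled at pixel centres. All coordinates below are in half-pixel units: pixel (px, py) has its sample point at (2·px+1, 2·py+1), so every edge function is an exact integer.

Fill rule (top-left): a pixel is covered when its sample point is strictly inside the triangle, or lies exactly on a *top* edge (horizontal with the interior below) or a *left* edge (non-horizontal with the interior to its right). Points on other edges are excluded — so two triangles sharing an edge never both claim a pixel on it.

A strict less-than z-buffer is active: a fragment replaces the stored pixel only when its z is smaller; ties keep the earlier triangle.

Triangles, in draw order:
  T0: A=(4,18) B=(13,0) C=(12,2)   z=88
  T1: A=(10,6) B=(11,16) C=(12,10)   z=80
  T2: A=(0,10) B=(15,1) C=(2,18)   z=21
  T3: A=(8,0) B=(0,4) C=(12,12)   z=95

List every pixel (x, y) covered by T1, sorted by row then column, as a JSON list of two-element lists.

T0:
  degenerate (2·area = 0) — covers nothing
T1:
  2·area = 16  (B↔C swapped to make it positive)
  edge (10, 6)→(12, 10): d=(2,4) right/bottom  bias=-1
  edge (12, 10)→(11, 16): d=(-1,6) right/bottom  bias=-1
  edge (11, 16)→(10, 6): d=(-1,-10) top-left  bias=+0
    (5,4)@(11, 9): e=[2,7,7] → █
    (6,4)@(13, 9): e=[-6,-5,27] → ·
    (5,5)@(11, 11): e=[6,5,5] → █
    (6,5)@(13, 11): e=[-2,-7,25] → ·
    (5,6)@(11, 13): e=[10,3,3] → █
    (6,6)@(13, 13): e=[2,-9,23] → ·
    (5,7)@(11, 15): e=[14,1,1] → █
    (6,7)@(13, 15): e=[6,-11,21] → ·
    (5,8)@(11, 17): e=[18,-1,-1] → ·
  covered (4 px):
    · · · · · · · ·
    · · · · · · · ·
    · · · · · · · ·
    · · · · · · · ·
    · · · · · █ · ·
    · · · · · █ · ·
    · · · · · █ · ·
    · · · · · █ · ·
    · · · · · · · ·
    · · · · · · · ·
T2:
  2·area = 138
  edge (0, 10)→(15, 1): d=(15,-9) top-left  bias=+0
  edge (15, 1)→(2, 18): d=(-13,17) right/bottom  bias=-1
  edge (2, 18)→(0, 10): d=(-2,-8) top-left  bias=+0
    (7,0)@(15, 1): e=[0,0,138] → ·  [on edge]
    (6,1)@(13, 3): e=[12,8,118] → █
    (7,1)@(15, 3): e=[30,-26,134] → ·
    (4,2)@(9, 5): e=[6,50,82] → █
    (5,2)@(11, 5): e=[24,16,98] → █
    (6,2)@(13, 5): e=[42,-18,114] → ·
    (2,3)@(5, 7): e=[0,92,46] → █  [on edge]
    (3,3)@(7, 7): e=[18,58,62] → █
    (5,3)@(11, 7): e=[54,-10,94] → ·
    (1,4)@(3, 9): e=[12,100,26] → █
    (4,4)@(9, 9): e=[66,-2,74] → ·
    (0,5)@(1, 11): e=[24,108,6] → █
  covered (17 px):
    · · · · · · · ·
    · · · · · · █ ·
    · · · · █ █ · ·
    · · █ █ █ · · ·
    · █ █ █ · · · ·
    █ █ █ █ · · · ·
    █ █ █ · · · · ·
    · █ · · · · · ·
    · · · · · · · ·
    · · · · · · · ·
T3:
  2·area = 112  (B↔C swapped to make it positive)
  edge (8, 0)→(12, 12): d=(4,12) right/bottom  bias=-1
  edge (12, 12)→(0, 4): d=(-12,-8) top-left  bias=+0
  edge (0, 4)→(8, 0): d=(8,-4) top-left  bias=+0
    (3,0)@(7, 1): e=[16,92,4] → █
    (4,0)@(9, 1): e=[-8,108,12] → ·
    (1,1)@(3, 3): e=[72,36,4] → █
    (2,1)@(5, 3): e=[48,52,12] → █
    (4,1)@(9, 3): e=[0,84,28] → ·  [on edge]
    (1,2)@(3, 5): e=[80,12,20] → █
    (4,2)@(9, 5): e=[8,60,44] → █
    (5,2)@(11, 5): e=[-16,76,52] → ·
    (1,3)@(3, 7): e=[88,-12,36] → ·
    (2,3)@(5, 7): e=[64,4,44] → █
    (5,3)@(11, 7): e=[-8,52,68] → ·
    (2,4)@(5, 9): e=[72,-20,60] → ·
    (5,4)@(11, 9): e=[0,28,84] → ·  [on edge]
    (6,7)@(13, 15): e=[0,-28,140] → ·  [on edge]
  covered (13 px):
    · · · █ · · · ·
    · █ █ █ · · · ·
    · █ █ █ █ · · ·
    · · █ █ █ · · ·
    · · · · █ · · ·
    · · · · · █ · ·
    · · · · · · · ·
    · · · · · · · ·
    · · · · · · · ·
    · · · · · · · ·

Result: [[5,4],[5,5],[5,6],[5,7]]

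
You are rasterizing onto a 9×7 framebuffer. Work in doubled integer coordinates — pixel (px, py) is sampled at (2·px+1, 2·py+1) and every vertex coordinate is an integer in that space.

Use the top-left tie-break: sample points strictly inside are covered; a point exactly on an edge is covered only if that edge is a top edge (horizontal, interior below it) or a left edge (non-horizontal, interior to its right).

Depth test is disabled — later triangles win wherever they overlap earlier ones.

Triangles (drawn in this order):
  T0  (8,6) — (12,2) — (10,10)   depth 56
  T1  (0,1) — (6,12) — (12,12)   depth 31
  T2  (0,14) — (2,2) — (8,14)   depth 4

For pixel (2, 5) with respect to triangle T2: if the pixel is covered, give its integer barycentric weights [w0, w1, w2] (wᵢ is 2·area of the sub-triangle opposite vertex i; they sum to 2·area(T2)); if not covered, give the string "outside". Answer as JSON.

T0:
  2·area = 24
  edge (8, 6)→(12, 2): d=(4,-4) top-left  bias=+0
  edge (12, 2)→(10, 10): d=(-2,8) right/bottom  bias=-1
  edge (10, 10)→(8, 6): d=(-2,-4) top-left  bias=+0
    (6,0)@(13, 1): e=[0,-6,30] → .  [on edge]
    (5,1)@(11, 3): e=[0,6,18] → X  [on edge]
    (6,1)@(13, 3): e=[8,-10,26] → .
    (4,2)@(9, 5): e=[0,18,6] → X  [on edge]
    (6,2)@(13, 5): e=[16,-14,22] → .
    (3,3)@(7, 7): e=[0,30,-6] → .  [on edge]
    (4,3)@(9, 7): e=[8,14,2] → X
    (5,3)@(11, 7): e=[16,-2,10] → .
    (2,4)@(5, 9): e=[0,42,-18] → .  [on edge]
    (4,4)@(9, 9): e=[16,10,-2] → .
    (1,5)@(3, 11): e=[0,54,-30] → .  [on edge]
    (0,6)@(1, 13): e=[0,66,-42] → .  [on edge]
  covered (4 px):
    . . . . . . . . .
    . . . . . X . . .
    . . . . X X . . .
    . . . . X . . . .
    . . . . . . . . .
    . . . . . . . . .
    . . . . . . . . .
T1:
  2·area = 66  (B↔C swapped to make it positive)
  edge (0, 1)→(12, 12): d=(12,11) right/bottom  bias=-1
  edge (12, 12)→(6, 12): d=(-6,0) right/bottom  bias=-1
  edge (6, 12)→(0, 1): d=(-6,-11) top-left  bias=+0
    (1,2)@(3, 5): e=[15,42,9] → X
    (2,2)@(5, 5): e=[-7,42,31] → .
    (1,3)@(3, 7): e=[39,30,-3] → .
    (2,3)@(5, 7): e=[17,30,19] → X
    (3,3)@(7, 7): e=[-5,30,41] → .
    (2,4)@(5, 9): e=[41,18,7] → X
    (3,4)@(7, 9): e=[19,18,29] → X
    (4,4)@(9, 9): e=[-3,18,51] → .
    (2,5)@(5, 11): e=[65,6,-5] → .
    (3,5)@(7, 11): e=[43,6,17] → X
    (4,5)@(9, 11): e=[21,6,39] → X
    (5,5)@(11, 11): e=[-1,6,61] → .
  covered (6 px):
    . . . . . . . . .
    . . . . . . . . .
    . X . . . . . . .
    . . X . . . . . .
    . . X X . . . . .
    . . . X X . . . .
    . . . . . . . . .
T2:
  2·area = 96
  edge (0, 14)→(2, 2): d=(2,-12) top-left  bias=+0
  edge (2, 2)→(8, 14): d=(6,12) right/bottom  bias=-1
  edge (8, 14)→(0, 14): d=(-8,0) right/bottom  bias=-1
    (1,2)@(3, 5): e=[18,6,72] → X
    (2,2)@(5, 5): e=[42,-18,72] → .
    (1,3)@(3, 7): e=[22,18,56] → X
    (2,3)@(5, 7): e=[46,-6,56] → .
    (0,4)@(1, 9): e=[2,54,40] → X
    (2,4)@(5, 9): e=[50,6,40] → X
    (3,4)@(7, 9): e=[74,-18,40] → .
    (0,5)@(1, 11): e=[6,66,24] → X
    (3,5)@(7, 11): e=[78,-6,24] → .
    (0,6)@(1, 13): e=[10,78,8] → X
    (3,6)@(7, 13): e=[82,6,8] → X
    (4,6)@(9, 13): e=[106,-18,8] → .
  covered (12 px):
    . . . . . . . . .
    . . . . . . . . .
    . X . . . . . . .
    . X . . . . . . .
    X X X . . . . . .
    X X X . . . . . .
    X X X X . . . . .

Final: [18,24,54]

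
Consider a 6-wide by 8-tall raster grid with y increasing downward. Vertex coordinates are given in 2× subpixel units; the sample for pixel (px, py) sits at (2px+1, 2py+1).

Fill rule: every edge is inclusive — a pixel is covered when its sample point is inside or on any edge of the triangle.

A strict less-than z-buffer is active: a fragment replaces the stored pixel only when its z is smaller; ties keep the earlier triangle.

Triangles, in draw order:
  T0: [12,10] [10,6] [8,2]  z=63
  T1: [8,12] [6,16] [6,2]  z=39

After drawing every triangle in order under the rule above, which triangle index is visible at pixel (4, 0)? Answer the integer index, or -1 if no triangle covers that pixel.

T0:
  degenerate (2·area = 0) — covers nothing
T1:
  2·area = 28
  edge (8, 12)→(6, 16): d=(-2,4) inclusive
  edge (6, 16)→(6, 2): d=(0,-14) inclusive
  edge (6, 2)→(8, 12): d=(2,10) inclusive
    (3,3)@(7, 7): e=[14,14,0] → X  [on edge]
    (4,3)@(9, 7): e=[6,42,-20] → .
    (3,4)@(7, 9): e=[10,14,4] → X
    (4,4)@(9, 9): e=[2,42,-16] → .
    (3,5)@(7, 11): e=[6,14,8] → X
    (4,5)@(9, 11): e=[-2,42,-12] → .
    (3,6)@(7, 13): e=[2,14,12] → X
    (4,6)@(9, 13): e=[-6,42,-8] → .
    (3,7)@(7, 15): e=[-2,14,16] → .
  covered (4 px):
    . . . . . .
    . . . . . .
    . . . . . .
    . . . X . .
    . . . X . .
    . . . X . .
    . . . X . .
    . . . . . .

Z-buffer (winner per pixel, '.' = empty):
  . . . . . .
  . . . . . .
  . . . . . .
  . . . 1 . .
  . . . 1 . .
  . . . 1 . .
  . . . 1 . .
  . . . . . .

Answer: -1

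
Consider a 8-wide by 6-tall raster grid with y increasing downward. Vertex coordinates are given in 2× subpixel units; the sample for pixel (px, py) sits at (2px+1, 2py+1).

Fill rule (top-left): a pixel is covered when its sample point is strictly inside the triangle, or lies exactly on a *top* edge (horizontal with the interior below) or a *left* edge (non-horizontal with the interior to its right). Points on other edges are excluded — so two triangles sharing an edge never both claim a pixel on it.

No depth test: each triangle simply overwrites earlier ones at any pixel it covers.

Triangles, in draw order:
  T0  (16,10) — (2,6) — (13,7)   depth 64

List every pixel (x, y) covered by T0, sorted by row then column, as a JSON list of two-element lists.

T0:
  2·area = 30
  edge (16, 10)→(2, 6): d=(-14,-4) top-left  bias=+0
  edge (2, 6)→(13, 7): d=(11,1) right/bottom  bias=-1
  edge (13, 7)→(16, 10): d=(3,3) right/bottom  bias=-1
    (3,0)@(7, 1): e=[90,-60,0] → .  [on edge]
    (4,1)@(9, 3): e=[70,-40,0] → .  [on edge]
    (5,2)@(11, 5): e=[50,-20,0] → .  [on edge]
    (3,3)@(7, 7): e=[6,6,18] → X
    (4,3)@(9, 7): e=[14,4,12] → X
    (5,3)@(11, 7): e=[22,2,6] → X
    (6,3)@(13, 7): e=[30,0,0] → .  [on edge]
    (3,4)@(7, 9): e=[-22,28,24] → .
    (4,4)@(9, 9): e=[-14,26,18] → .
    (5,4)@(11, 9): e=[-6,24,12] → .
    (6,4)@(13, 9): e=[2,22,6] → X
    (7,4)@(15, 9): e=[10,20,0] → .  [on edge]
  covered (4 px):
    . . . . . . . .
    . . . . . . . .
    . . . . . . . .
    . . . X X X . .
    . . . . . . X .
    . . . . . . . .

Result: [[3,3],[4,3],[5,3],[6,4]]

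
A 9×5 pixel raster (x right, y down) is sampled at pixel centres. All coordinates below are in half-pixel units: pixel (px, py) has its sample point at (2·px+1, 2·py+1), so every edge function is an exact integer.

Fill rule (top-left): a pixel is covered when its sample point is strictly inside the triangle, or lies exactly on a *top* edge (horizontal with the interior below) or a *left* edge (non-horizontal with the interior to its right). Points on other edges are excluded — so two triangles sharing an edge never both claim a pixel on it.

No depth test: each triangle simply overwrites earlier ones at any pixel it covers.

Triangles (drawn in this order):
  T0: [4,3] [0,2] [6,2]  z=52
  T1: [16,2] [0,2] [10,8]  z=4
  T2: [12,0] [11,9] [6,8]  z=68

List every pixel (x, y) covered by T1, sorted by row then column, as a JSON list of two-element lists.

T0:
  2·area = 6
  edge (4, 3)→(0, 2): d=(-4,-1) top-left  bias=+0
  edge (0, 2)→(6, 2): d=(6,0) top-left  bias=+0
  edge (6, 2)→(4, 3): d=(-2,1) right/bottom  bias=-1
  covered (0 px):
    · · · · · · · · ·
    · · · · · · · · ·
    · · · · · · · · ·
    · · · · · · · · ·
    · · · · · · · · ·
T1:
  2·area = 96  (B↔C swapped to make it positive)
  edge (16, 2)→(10, 8): d=(-6,6) right/bottom  bias=-1
  edge (10, 8)→(0, 2): d=(-10,-6) top-left  bias=+0
  edge (0, 2)→(16, 2): d=(16,0) top-left  bias=+0
    (8,0)@(17, 1): e=[0,112,-16] → ·  [on edge]
    (1,1)@(3, 3): e=[72,8,16] → █
    (2,1)@(5, 3): e=[60,20,16] → █
    (3,1)@(7, 3): e=[48,32,16] → █
    (4,1)@(9, 3): e=[36,44,16] → █
    (5,1)@(11, 3): e=[24,56,16] → █
    (6,1)@(13, 3): e=[12,68,16] → █
    (7,1)@(15, 3): e=[0,80,16] → ·  [on edge]
    (1,2)@(3, 5): e=[60,-12,48] → ·
    (2,2)@(5, 5): e=[48,0,48] → █  [on edge]
    (6,2)@(13, 5): e=[0,48,48] → ·  [on edge]
    (2,3)@(5, 7): e=[36,-20,80] → ·
    (5,3)@(11, 7): e=[0,16,80] → ·  [on edge]
    (4,4)@(9, 9): e=[0,-16,112] → ·  [on edge]
  covered (11 px):
    · · · · · · · · ·
    · █ █ █ █ █ █ · ·
    · · █ █ █ █ · · ·
    · · · · █ · · · ·
    · · · · · · · · ·
T2:
  2·area = 46
  edge (12, 0)→(11, 9): d=(-1,9) right/bottom  bias=-1
  edge (11, 9)→(6, 8): d=(-5,-1) top-left  bias=+0
  edge (6, 8)→(12, 0): d=(6,-8) top-left  bias=+0
    (5,1)@(11, 3): e=[6,30,10] → █
    (6,1)@(13, 3): e=[-12,32,26] → ·
    (4,2)@(9, 5): e=[22,18,6] → █
    (6,2)@(13, 5): e=[-14,22,38] → ·
    (0,3)@(1, 7): e=[92,0,-46] → ·  [on edge]
    (3,3)@(7, 7): e=[38,6,2] → █
    (6,3)@(13, 7): e=[-16,12,50] → ·
    (3,4)@(7, 9): e=[36,-4,14] → ·
    (4,4)@(9, 9): e=[18,-2,30] → ·
    (5,4)@(11, 9): e=[0,0,46] → ·  [on edge]
  covered (6 px):
    · · · · · · · · ·
    · · · · · █ · · ·
    · · · · █ █ · · ·
    · · · █ █ █ · · ·
    · · · · · · · · ·

Final: [[1,1],[2,1],[3,1],[4,1],[5,1],[6,1],[2,2],[3,2],[4,2],[5,2],[4,3]]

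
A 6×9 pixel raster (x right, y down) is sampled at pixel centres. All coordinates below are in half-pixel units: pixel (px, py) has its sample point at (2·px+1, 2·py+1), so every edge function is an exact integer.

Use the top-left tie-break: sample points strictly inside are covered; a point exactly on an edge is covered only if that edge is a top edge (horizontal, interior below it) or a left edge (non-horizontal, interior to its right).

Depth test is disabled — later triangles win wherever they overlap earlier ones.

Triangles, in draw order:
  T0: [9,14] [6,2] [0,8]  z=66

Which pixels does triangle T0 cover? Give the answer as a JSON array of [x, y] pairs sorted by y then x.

T0:
  2·area = 90  (B↔C swapped to make it positive)
  edge (9, 14)→(0, 8): d=(-9,-6) top-left  bias=+0
  edge (0, 8)→(6, 2): d=(6,-6) top-left  bias=+0
  edge (6, 2)→(9, 14): d=(3,12) right/bottom  bias=-1
    (3,0)@(7, 1): e=[105,0,-15] → .  [on edge]
    (2,1)@(5, 3): e=[75,0,15] → X  [on edge]
    (3,1)@(7, 3): e=[87,12,-9] → .
    (1,2)@(3, 5): e=[45,0,45] → X  [on edge]
    (3,2)@(7, 5): e=[69,24,-3] → .
    (0,3)@(1, 7): e=[15,0,75] → X  [on edge]
    (3,3)@(7, 7): e=[51,36,3] → X
    (4,3)@(9, 7): e=[63,48,-21] → .
    (0,4)@(1, 9): e=[-3,12,81] → .
    (1,4)@(3, 9): e=[9,24,57] → X
    (4,4)@(9, 9): e=[45,60,-15] → .
    (1,5)@(3, 11): e=[-9,36,63] → .
  covered (12 px):
    . . . . . .
    . . X . . .
    . X X . . .
    X X X X . .
    . X X X . .
    . . X X . .
    . . . . . .
    . . . . . .
    . . . . . .

Final: [[2,1],[1,2],[2,2],[0,3],[1,3],[2,3],[3,3],[1,4],[2,4],[3,4],[2,5],[3,5]]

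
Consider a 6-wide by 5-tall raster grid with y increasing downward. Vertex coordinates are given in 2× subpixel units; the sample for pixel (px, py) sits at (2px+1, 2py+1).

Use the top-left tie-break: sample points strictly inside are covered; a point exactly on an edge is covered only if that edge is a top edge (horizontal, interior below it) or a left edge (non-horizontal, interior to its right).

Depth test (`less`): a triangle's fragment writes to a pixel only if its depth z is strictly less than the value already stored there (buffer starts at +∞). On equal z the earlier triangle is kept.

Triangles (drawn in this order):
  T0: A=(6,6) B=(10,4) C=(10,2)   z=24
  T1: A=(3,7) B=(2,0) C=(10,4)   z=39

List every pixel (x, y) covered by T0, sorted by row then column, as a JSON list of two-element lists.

T0:
  2·area = 8  (B↔C swapped to make it positive)
  edge (6, 6)→(10, 2): d=(4,-4) top-left  bias=+0
  edge (10, 2)→(10, 4): d=(0,2) right/bottom  bias=-1
  edge (10, 4)→(6, 6): d=(-4,2) right/bottom  bias=-1
    (5,0)@(11, 1): e=[0,-2,10] → ·  [on edge]
    (4,1)@(9, 3): e=[0,2,6] → #  [on edge]
    (5,1)@(11, 3): e=[8,-2,2] → ·
    (3,2)@(7, 5): e=[0,6,2] → #  [on edge]
    (4,2)@(9, 5): e=[8,2,-2] → ·
    (2,3)@(5, 7): e=[0,10,-2] → ·  [on edge]
    (3,3)@(7, 7): e=[8,6,-6] → ·
    (1,4)@(3, 9): e=[0,14,-6] → ·  [on edge]
  covered (2 px):
    · · · · · ·
    · · · · # ·
    · · · # · ·
    · · · · · ·
    · · · · · ·
T1:
  2·area = 52
  edge (3, 7)→(2, 0): d=(-1,-7) top-left  bias=+0
  edge (2, 0)→(10, 4): d=(8,4) right/bottom  bias=-1
  edge (10, 4)→(3, 7): d=(-7,3) right/bottom  bias=-1
    (1,0)@(3, 1): e=[6,4,42] → #
    (2,0)@(5, 1): e=[20,-4,36] → ·
    (1,1)@(3, 3): e=[4,20,28] → #
    (2,1)@(5, 3): e=[18,12,22] → #
    (3,1)@(7, 3): e=[32,4,16] → #
    (4,1)@(9, 3): e=[46,-4,10] → ·
    (1,2)@(3, 5): e=[2,36,14] → #
    (4,2)@(9, 5): e=[44,12,-4] → ·
    (1,3)@(3, 7): e=[0,52,0] → ·  [on edge]
    (2,3)@(5, 7): e=[14,44,-6] → ·
    (3,3)@(7, 7): e=[28,36,-12] → ·
  covered (7 px):
    · # · · · ·
    · # # # · ·
    · # # # · ·
    · · · · · ·
    · · · · · ·

Result: [[4,1],[3,2]]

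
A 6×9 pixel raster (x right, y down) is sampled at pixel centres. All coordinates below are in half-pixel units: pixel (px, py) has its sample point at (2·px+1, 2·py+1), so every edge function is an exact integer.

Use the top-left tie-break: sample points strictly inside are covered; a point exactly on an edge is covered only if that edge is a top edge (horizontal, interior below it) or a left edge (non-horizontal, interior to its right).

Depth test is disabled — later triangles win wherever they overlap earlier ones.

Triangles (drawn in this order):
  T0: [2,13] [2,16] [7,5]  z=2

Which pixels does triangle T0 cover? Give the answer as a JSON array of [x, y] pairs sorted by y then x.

T0:
  2·area = 15  (B↔C swapped to make it positive)
  edge (2, 13)→(7, 5): d=(5,-8) top-left  bias=+0
  edge (7, 5)→(2, 16): d=(-5,11) right/bottom  bias=-1
  edge (2, 16)→(2, 13): d=(0,-3) top-left  bias=+0
    (3,2)@(7, 5): e=[0,0,15] → .  [on edge]
    (2,4)@(5, 9): e=[4,2,9] → X
    (3,4)@(7, 9): e=[20,-20,15] → .
    (2,5)@(5, 11): e=[14,-8,9] → .
    (1,6)@(3, 13): e=[8,4,3] → X
    (2,6)@(5, 13): e=[24,-18,9] → .
    (1,7)@(3, 15): e=[18,-6,3] → .
  covered (2 px):
    . . . . . .
    . . . . . .
    . . . . . .
    . . . . . .
    . . X . . .
    . . . . . .
    . X . . . .
    . . . . . .
    . . . . . .

Result: [[2,4],[1,6]]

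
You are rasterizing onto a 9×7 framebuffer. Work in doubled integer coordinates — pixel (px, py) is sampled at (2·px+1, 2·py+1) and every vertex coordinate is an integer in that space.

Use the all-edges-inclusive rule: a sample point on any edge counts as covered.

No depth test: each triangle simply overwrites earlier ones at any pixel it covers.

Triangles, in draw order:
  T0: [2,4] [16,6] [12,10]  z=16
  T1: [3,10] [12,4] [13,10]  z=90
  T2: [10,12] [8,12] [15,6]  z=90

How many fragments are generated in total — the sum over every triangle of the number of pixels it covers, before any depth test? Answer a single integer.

T0:
  2·area = 64
  edge (2, 4)→(16, 6): d=(14,2) inclusive
  edge (16, 6)→(12, 10): d=(-4,4) inclusive
  edge (12, 10)→(2, 4): d=(-10,-6) inclusive
    (2,2)@(5, 5): e=[8,48,8] → X
    (3,2)@(7, 5): e=[4,40,20] → X
    (4,2)@(9, 5): e=[0,32,32] → X  [on edge]
    (5,2)@(11, 5): e=[-4,24,44] → .
    (8,2)@(17, 5): e=[-16,0,80] → .  [on edge]
    (2,3)@(5, 7): e=[36,40,-12] → .
    (3,3)@(7, 7): e=[32,32,0] → X  [on edge]
    (5,3)@(11, 7): e=[24,16,24] → X
    (6,3)@(13, 7): e=[20,8,36] → X
    (7,3)@(15, 7): e=[16,0,48] → X  [on edge]
    (8,3)@(17, 7): e=[12,-8,60] → .
    (3,4)@(7, 9): e=[60,24,-20] → .
    (6,4)@(13, 9): e=[48,0,16] → X  [on edge]
    (5,5)@(11, 11): e=[80,0,-16] → .  [on edge]
    (4,6)@(9, 13): e=[112,0,-48] → .  [on edge]
    (8,6)@(17, 13): e=[96,-32,0] → .  [on edge]
  covered (10 px):
    . . . . . . . . .
    . . . . . . . . .
    . . X X X . . . .
    . . . X X X X X .
    . . . . . X X . .
    . . . . . . . . .
    . . . . . . . . .
T1:
  2·area = 60
  edge (3, 10)→(12, 4): d=(9,-6) inclusive
  edge (12, 4)→(13, 10): d=(1,6) inclusive
  edge (13, 10)→(3, 10): d=(-10,0) inclusive
    (5,2)@(11, 5): e=[3,7,50] → X
    (6,2)@(13, 5): e=[15,-5,50] → .
    (4,3)@(9, 7): e=[9,21,30] → X
    (6,3)@(13, 7): e=[33,-3,30] → .
    (2,4)@(5, 9): e=[3,47,10] → X
    (3,4)@(7, 9): e=[15,35,10] → X
    (6,4)@(13, 9): e=[51,-1,10] → .
    (2,5)@(5, 11): e=[21,49,-10] → .
    (3,5)@(7, 11): e=[33,37,-10] → .
    (4,5)@(9, 11): e=[45,25,-10] → .
    (5,5)@(11, 11): e=[57,13,-10] → .
  covered (7 px):
    . . . . . . . . .
    . . . . . . . . .
    . . . . . X . . .
    . . . . X X . . .
    . . X X X X . . .
    . . . . . . . . .
    . . . . . . . . .
T2:
  2·area = 12
  edge (10, 12)→(8, 12): d=(-2,0) inclusive
  edge (8, 12)→(15, 6): d=(7,-6) inclusive
  edge (15, 6)→(10, 12): d=(-5,6) inclusive
  covered (0 px):
    . . . . . . . . .
    . . . . . . . . .
    . . . . . . . . .
    . . . . . . . . .
    . . . . . . . . .
    . . . . . . . . .
    . . . . . . . . .

Final: 17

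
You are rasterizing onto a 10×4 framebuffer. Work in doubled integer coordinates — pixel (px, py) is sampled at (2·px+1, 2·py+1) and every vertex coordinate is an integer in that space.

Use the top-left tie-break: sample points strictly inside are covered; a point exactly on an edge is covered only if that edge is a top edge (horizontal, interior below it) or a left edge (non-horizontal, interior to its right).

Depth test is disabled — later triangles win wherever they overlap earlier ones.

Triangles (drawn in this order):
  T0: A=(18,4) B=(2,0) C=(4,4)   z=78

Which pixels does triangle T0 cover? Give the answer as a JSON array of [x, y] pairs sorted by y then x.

T0:
  2·area = 56  (B↔C swapped to make it positive)
  edge (18, 4)→(4, 4): d=(-14,0) right/bottom  bias=-1
  edge (4, 4)→(2, 0): d=(-2,-4) top-left  bias=+0
  edge (2, 0)→(18, 4): d=(16,4) right/bottom  bias=-1
    (1,0)@(3, 1): e=[42,2,12] → █
    (2,0)@(5, 1): e=[42,10,4] → █
    (3,0)@(7, 1): e=[42,18,-4] → ·
    (1,1)@(3, 3): e=[14,-2,44] → ·
    (2,1)@(5, 3): e=[14,6,36] → █
    (3,1)@(7, 3): e=[14,14,28] → █
    (4,1)@(9, 3): e=[14,22,20] → █
    (5,1)@(11, 3): e=[14,30,12] → █
    (6,1)@(13, 3): e=[14,38,4] → █
    (7,1)@(15, 3): e=[14,46,-4] → ·
    (2,2)@(5, 5): e=[-14,2,68] → ·
    (3,2)@(7, 5): e=[-14,10,60] → ·
  covered (7 px):
    · █ █ · · · · · · ·
    · · █ █ █ █ █ · · ·
    · · · · · · · · · ·
    · · · · · · · · · ·

Answer: [[1,0],[2,0],[2,1],[3,1],[4,1],[5,1],[6,1]]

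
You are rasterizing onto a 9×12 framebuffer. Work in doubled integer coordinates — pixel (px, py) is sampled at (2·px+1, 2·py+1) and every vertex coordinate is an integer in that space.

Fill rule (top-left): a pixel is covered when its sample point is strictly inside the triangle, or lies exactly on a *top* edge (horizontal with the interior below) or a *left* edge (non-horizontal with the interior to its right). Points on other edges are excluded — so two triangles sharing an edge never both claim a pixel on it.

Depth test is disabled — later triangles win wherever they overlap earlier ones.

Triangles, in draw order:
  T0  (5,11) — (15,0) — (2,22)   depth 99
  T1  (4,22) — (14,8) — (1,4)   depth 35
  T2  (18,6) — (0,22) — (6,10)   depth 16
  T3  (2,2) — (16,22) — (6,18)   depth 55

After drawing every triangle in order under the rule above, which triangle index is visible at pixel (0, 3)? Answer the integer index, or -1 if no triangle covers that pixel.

T0:
  2·area = 77
  edge (5, 11)→(15, 0): d=(10,-11) top-left  bias=+0
  edge (15, 0)→(2, 22): d=(-13,22) right/bottom  bias=-1
  edge (2, 22)→(5, 11): d=(3,-11) top-left  bias=+0
    (6,1)@(13, 3): e=[8,5,64] → █
    (7,1)@(15, 3): e=[30,-39,86] → ·
    (5,2)@(11, 5): e=[6,23,48] → █
    (6,2)@(13, 5): e=[28,-21,70] → ·
    (4,3)@(9, 7): e=[4,41,32] → █
    (5,3)@(11, 7): e=[26,-3,54] → ·
    (3,4)@(7, 9): e=[2,59,16] → █
    (5,4)@(11, 9): e=[46,-29,60] → ·
    (2,5)@(5, 11): e=[0,77,0] → █  [on edge]
    (4,5)@(9, 11): e=[44,-11,44] → ·
    (2,6)@(5, 13): e=[20,51,6] → █
    (4,6)@(9, 13): e=[64,-37,50] → ·
  covered (11 px):
    · · · · · · · · ·
    · · · · · · █ · ·
    · · · · · █ · · ·
    · · · · █ · · · ·
    · · · █ █ · · · ·
    · · █ █ · · · · ·
    · · █ █ · · · · ·
    · · █ · · · · · ·
    · · · · · · · · ·
    · █ · · · · · · ·
    · · · · · · · · ·
    · · · · · · · · ·
T1:
  2·area = 222  (B↔C swapped to make it positive)
  edge (4, 22)→(1, 4): d=(-3,-18) top-left  bias=+0
  edge (1, 4)→(14, 8): d=(13,4) right/bottom  bias=-1
  edge (14, 8)→(4, 22): d=(-10,14) right/bottom  bias=-1
    (1,2)@(3, 5): e=[33,5,184] → █
    (2,2)@(5, 5): e=[69,-3,156] → ·
    (1,3)@(3, 7): e=[27,31,164] → █
    (2,3)@(5, 7): e=[63,23,136] → █
    (3,3)@(7, 7): e=[99,15,108] → █
    (4,3)@(9, 7): e=[135,7,80] → █
    (5,3)@(11, 7): e=[171,-1,52] → ·
    (1,4)@(3, 9): e=[21,57,144] → █
    (5,4)@(11, 9): e=[165,25,32] → █
    (6,4)@(13, 9): e=[201,17,4] → █
    (7,4)@(15, 9): e=[237,9,-24] → ·
    (1,5)@(3, 11): e=[15,83,124] → █
    (4,7)@(9, 15): e=[111,111,0] → ·  [on edge]
  covered (26 px):
    · · · · · · · · ·
    · · · · · · · · ·
    · █ · · · · · · ·
    · █ █ █ █ · · · ·
    · █ █ █ █ █ █ · ·
    · █ █ █ █ █ · · ·
    · █ █ █ █ · · · ·
    · █ █ █ · · · · ·
    · · █ █ · · · · ·
    · · █ · · · · · ·
    · · · · · · · · ·
    · · · · · · · · ·
T2:
  2·area = 120
  edge (18, 6)→(0, 22): d=(-18,16) right/bottom  bias=-1
  edge (0, 22)→(6, 10): d=(6,-12) top-left  bias=+0
  edge (6, 10)→(18, 6): d=(12,-4) top-left  bias=+0
    (7,3)@(15, 7): e=[30,90,0] → █  [on edge]
    (8,3)@(17, 7): e=[-2,114,8] → ·
    (4,4)@(9, 9): e=[90,30,0] → █  [on edge]
    (5,4)@(11, 9): e=[58,54,8] → █
    (6,4)@(13, 9): e=[26,78,16] → █
    (7,4)@(15, 9): e=[-6,102,24] → ·
    (1,5)@(3, 11): e=[150,-30,0] → ·  [on edge]
    (3,5)@(7, 11): e=[86,18,16] → █
    (6,5)@(13, 11): e=[-10,90,40] → ·
    (2,6)@(5, 13): e=[82,6,32] → █
    (5,6)@(11, 13): e=[-14,78,56] → ·
    (2,7)@(5, 15): e=[46,18,56] → █
  covered (16 px):
    · · · · · · · · ·
    · · · · · · · · ·
    · · · · · · · · ·
    · · · · · · · █ ·
    · · · · █ █ █ · ·
    · · · █ █ █ · · ·
    · · █ █ █ · · · ·
    · · █ █ · · · · ·
    · █ █ · · · · · ·
    · █ · · · · · · ·
    █ · · · · · · · ·
    · · · · · · · · ·
T3:
  2·area = 144
  edge (2, 2)→(16, 22): d=(14,20) right/bottom  bias=-1
  edge (16, 22)→(6, 18): d=(-10,-4) top-left  bias=+0
  edge (6, 18)→(2, 2): d=(-4,-16) top-left  bias=+0
    (1,2)@(3, 5): e=[22,118,4] → █
    (2,2)@(5, 5): e=[-18,126,36] → ·
    (1,3)@(3, 7): e=[50,98,-4] → ·
    (2,3)@(5, 7): e=[10,106,28] → █
    (3,3)@(7, 7): e=[-30,114,60] → ·
    (2,4)@(5, 9): e=[38,86,20] → █
    (3,4)@(7, 9): e=[-2,94,52] → ·
    (2,5)@(5, 11): e=[66,66,12] → █
    (3,5)@(7, 11): e=[26,74,44] → █
    (4,5)@(9, 11): e=[-14,82,76] → ·
    (2,6)@(5, 13): e=[94,46,4] → █
    (4,6)@(9, 13): e=[14,62,68] → █
  covered (18 px):
    · · · · · · · · ·
    · · · · · · · · ·
    · █ · · · · · · ·
    · · █ · · · · · ·
    · · █ · · · · · ·
    · · █ █ · · · · ·
    · · █ █ █ · · · ·
    · · · █ █ █ · · ·
    · · · █ █ █ · · ·
    · · · · █ █ █ · ·
    · · · · · · · █ ·
    · · · · · · · · ·

Z-buffer (winner per pixel, '.' = empty):
  . . . . . . . . .
  . . . . . . 0 . .
  . 3 . . . 0 . . .
  . 1 3 1 1 . . 2 .
  . 1 3 1 2 2 2 . .
  . 1 3 3 2 2 . . .
  . 1 3 3 3 . . . .
  . 1 2 3 3 3 . . .
  . 2 2 3 3 3 . . .
  . 2 1 . 3 3 3 . .
  2 . . . . . . 3 .
  . . . . . . . . .

Final: -1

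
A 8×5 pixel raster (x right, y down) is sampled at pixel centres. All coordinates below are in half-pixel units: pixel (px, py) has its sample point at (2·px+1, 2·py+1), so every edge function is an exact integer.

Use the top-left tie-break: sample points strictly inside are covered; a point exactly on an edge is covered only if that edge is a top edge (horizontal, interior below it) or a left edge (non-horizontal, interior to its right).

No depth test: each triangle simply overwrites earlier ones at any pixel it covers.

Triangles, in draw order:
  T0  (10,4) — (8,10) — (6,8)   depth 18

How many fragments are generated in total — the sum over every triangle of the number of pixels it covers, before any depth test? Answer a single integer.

T0:
  2·area = 16
  edge (10, 4)→(8, 10): d=(-2,6) right/bottom  bias=-1
  edge (8, 10)→(6, 8): d=(-2,-2) top-left  bias=+0
  edge (6, 8)→(10, 4): d=(4,-4) top-left  bias=+0
    (5,0)@(11, 1): e=[0,24,-8] → .  [on edge]
    (6,0)@(13, 1): e=[-12,28,0] → .  [on edge]
    (0,1)@(1, 3): e=[56,0,-40] → .  [on edge]
    (5,1)@(11, 3): e=[-4,20,0] → .  [on edge]
    (1,2)@(3, 5): e=[40,0,-24] → .  [on edge]
    (4,2)@(9, 5): e=[4,12,0] → X  [on edge]
    (5,2)@(11, 5): e=[-8,16,8] → .
    (2,3)@(5, 7): e=[24,0,-8] → .  [on edge]
    (3,3)@(7, 7): e=[12,4,0] → X  [on edge]
    (4,3)@(9, 7): e=[0,8,8] → .  [on edge]
    (2,4)@(5, 9): e=[20,-4,0] → .  [on edge]
    (3,4)@(7, 9): e=[8,0,8] → X  [on edge]
  covered (3 px):
    . . . . . . . .
    . . . . . . . .
    . . . . X . . .
    . . . X . . . .
    . . . X . . . .

Answer: 3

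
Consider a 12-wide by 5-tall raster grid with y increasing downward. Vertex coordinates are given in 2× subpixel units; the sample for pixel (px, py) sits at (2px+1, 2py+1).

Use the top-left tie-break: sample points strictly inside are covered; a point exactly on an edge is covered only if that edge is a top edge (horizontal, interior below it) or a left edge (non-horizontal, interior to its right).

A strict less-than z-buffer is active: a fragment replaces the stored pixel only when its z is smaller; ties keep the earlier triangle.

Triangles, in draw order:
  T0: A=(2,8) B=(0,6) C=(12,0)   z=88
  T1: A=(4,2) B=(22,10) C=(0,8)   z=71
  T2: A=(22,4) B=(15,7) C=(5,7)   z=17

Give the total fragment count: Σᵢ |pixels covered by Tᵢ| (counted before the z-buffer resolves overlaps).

T0:
  2·area = 36
  edge (2, 8)→(0, 6): d=(-2,-2) top-left  bias=+0
  edge (0, 6)→(12, 0): d=(12,-6) top-left  bias=+0
  edge (12, 0)→(2, 8): d=(-10,8) right/bottom  bias=-1
    (3,1)@(7, 3): e=[20,6,10] → X
    (4,1)@(9, 3): e=[24,18,-6] → .
    (1,2)@(3, 5): e=[8,6,22] → X
    (2,2)@(5, 5): e=[12,18,6] → X
    (3,2)@(7, 5): e=[16,30,-10] → .
    (0,3)@(1, 7): e=[0,18,18] → X  [on edge]
    (2,3)@(5, 7): e=[8,42,-14] → .
    (0,4)@(1, 9): e=[-4,42,-2] → .
    (1,4)@(3, 9): e=[0,54,-18] → .  [on edge]
  covered (5 px):
    . . . . . . . . . . . .
    . . . X . . . . . . . .
    . X X . . . . . . . . .
    X X . . . . . . . . . .
    . . . . . . . . . . . .
T1:
  2·area = 140
  edge (4, 2)→(22, 10): d=(18,8) right/bottom  bias=-1
  edge (22, 10)→(0, 8): d=(-22,-2) top-left  bias=+0
  edge (0, 8)→(4, 2): d=(4,-6) top-left  bias=+0
    (2,1)@(5, 3): e=[10,120,10] → X
    (3,1)@(7, 3): e=[-6,124,22] → .
    (1,2)@(3, 5): e=[62,72,6] → X
    (3,2)@(7, 5): e=[30,80,30] → X
    (4,2)@(9, 5): e=[14,84,42] → X
    (5,2)@(11, 5): e=[-2,88,54] → .
    (0,3)@(1, 7): e=[114,24,2] → X
    (5,3)@(11, 7): e=[34,44,62] → X
    (6,3)@(13, 7): e=[18,48,74] → X
    (7,3)@(15, 7): e=[2,52,86] → X
    (8,3)@(17, 7): e=[-14,56,98] → .
    (0,4)@(1, 9): e=[150,-20,10] → .
    (5,4)@(11, 9): e=[70,0,70] → X  [on edge]
  covered (18 px):
    . . . . . . . . . . . .
    . . X . . . . . . . . .
    . X X X X . . . . . . .
    X X X X X X X X . . . .
    . . . . . X X X X X . .
T2:
  2·area = 30
  edge (22, 4)→(15, 7): d=(-7,3) right/bottom  bias=-1
  edge (15, 7)→(5, 7): d=(-10,0) right/bottom  bias=-1
  edge (5, 7)→(22, 4): d=(17,-3) top-left  bias=+0
    (8,2)@(17, 5): e=[8,20,2] → X
    (9,2)@(19, 5): e=[2,20,8] → X
    (10,2)@(21, 5): e=[-4,20,14] → .
    (0,3)@(1, 7): e=[42,0,-12] → .  [on edge]
    (1,3)@(3, 7): e=[36,0,-6] → .  [on edge]
    (2,3)@(5, 7): e=[30,0,0] → .  [on edge]
    (3,3)@(7, 7): e=[24,0,6] → .  [on edge]
    (4,3)@(9, 7): e=[18,0,12] → .  [on edge]
    (5,3)@(11, 7): e=[12,0,18] → .  [on edge]
    (6,3)@(13, 7): e=[6,0,24] → .  [on edge]
    (7,3)@(15, 7): e=[0,0,30] → .  [on edge]
    (8,3)@(17, 7): e=[-6,0,36] → .  [on edge]
    (9,3)@(19, 7): e=[-12,0,42] → .  [on edge]
    (10,3)@(21, 7): e=[-18,0,48] → .  [on edge]
    (11,3)@(23, 7): e=[-24,0,54] → .  [on edge]
  covered (2 px):
    . . . . . . . . . . . .
    . . . . . . . . . . . .
    . . . . . . . . X X . .
    . . . . . . . . . . . .
    . . . . . . . . . . . .

Final: 25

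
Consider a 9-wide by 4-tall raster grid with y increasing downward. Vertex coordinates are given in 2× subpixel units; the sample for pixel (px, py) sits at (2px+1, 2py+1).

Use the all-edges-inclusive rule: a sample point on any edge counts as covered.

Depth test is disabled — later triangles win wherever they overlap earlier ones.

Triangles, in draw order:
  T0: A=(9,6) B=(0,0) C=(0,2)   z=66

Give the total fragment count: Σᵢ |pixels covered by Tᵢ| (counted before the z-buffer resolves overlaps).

T0:
  2·area = 18  (B↔C swapped to make it positive)
  edge (9, 6)→(0, 2): d=(-9,-4) inclusive
  edge (0, 2)→(0, 0): d=(0,-2) inclusive
  edge (0, 0)→(9, 6): d=(9,6) inclusive
    (0,0)@(1, 1): e=[13,2,3] → #
    (1,0)@(3, 1): e=[21,6,-9] → ·
    (0,1)@(1, 3): e=[-5,2,21] → ·
    (1,1)@(3, 3): e=[3,6,9] → #
    (2,1)@(5, 3): e=[11,10,-3] → ·
    (1,2)@(3, 5): e=[-15,6,27] → ·
    (3,2)@(7, 5): e=[1,14,3] → #
    (4,2)@(9, 5): e=[9,18,-9] → ·
    (3,3)@(7, 7): e=[-17,14,21] → ·
  covered (3 px):
    # · · · · · · · ·
    · # · · · · · · ·
    · · · # · · · · ·
    · · · · · · · · ·

Result: 3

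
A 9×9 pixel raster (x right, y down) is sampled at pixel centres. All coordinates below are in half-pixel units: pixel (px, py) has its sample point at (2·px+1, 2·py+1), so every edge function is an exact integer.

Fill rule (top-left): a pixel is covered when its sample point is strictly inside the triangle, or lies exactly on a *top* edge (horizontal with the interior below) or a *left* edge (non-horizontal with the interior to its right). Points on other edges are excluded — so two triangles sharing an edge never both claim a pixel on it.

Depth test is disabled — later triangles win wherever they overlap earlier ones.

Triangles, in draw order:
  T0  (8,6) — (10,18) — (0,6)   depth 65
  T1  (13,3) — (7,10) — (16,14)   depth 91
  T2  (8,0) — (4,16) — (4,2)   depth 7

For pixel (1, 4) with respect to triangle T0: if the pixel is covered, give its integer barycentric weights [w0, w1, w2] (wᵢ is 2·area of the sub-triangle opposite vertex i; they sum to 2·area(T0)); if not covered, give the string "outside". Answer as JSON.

T0:
  2·area = 96
  edge (8, 6)→(10, 18): d=(2,12) right/bottom  bias=-1
  edge (10, 18)→(0, 6): d=(-10,-12) top-left  bias=+0
  edge (0, 6)→(8, 6): d=(8,0) top-left  bias=+0
    (0,3)@(1, 7): e=[86,2,8] → #
    (1,3)@(3, 7): e=[62,26,8] → #
    (2,3)@(5, 7): e=[38,50,8] → #
    (3,3)@(7, 7): e=[14,74,8] → #
    (4,3)@(9, 7): e=[-10,98,8] → ·
    (0,4)@(1, 9): e=[90,-18,24] → ·
    (1,4)@(3, 9): e=[66,6,24] → #
    (4,4)@(9, 9): e=[-6,78,24] → ·
    (1,5)@(3, 11): e=[70,-14,40] → ·
    (2,5)@(5, 11): e=[46,10,40] → #
    (4,5)@(9, 11): e=[-2,58,40] → ·
    (2,6)@(5, 13): e=[50,-10,56] → ·
  covered (12 px):
    · · · · · · · · ·
    · · · · · · · · ·
    · · · · · · · · ·
    # # # # · · · · ·
    · # # # · · · · ·
    · · # # · · · · ·
    · · · # # · · · ·
    · · · · # · · · ·
    · · · · · · · · ·
T1:
  2·area = 87  (B↔C swapped to make it positive)
  edge (13, 3)→(16, 14): d=(3,11) right/bottom  bias=-1
  edge (16, 14)→(7, 10): d=(-9,-4) top-left  bias=+0
  edge (7, 10)→(13, 3): d=(6,-7) top-left  bias=+0
    (6,1)@(13, 3): e=[0,87,0] → ·  [on edge]
    (6,2)@(13, 5): e=[6,69,12] → #
    (7,2)@(15, 5): e=[-16,77,26] → ·
    (5,3)@(11, 7): e=[34,43,10] → #
    (7,3)@(15, 7): e=[-10,59,38] → ·
    (4,4)@(9, 9): e=[62,17,8] → #
    (7,4)@(15, 9): e=[-4,41,50] → ·
    (4,5)@(9, 11): e=[68,-1,20] → ·
    (5,5)@(11, 11): e=[46,7,34] → #
    (7,5)@(15, 11): e=[2,23,62] → #
    (8,5)@(17, 11): e=[-20,31,76] → ·
    (5,6)@(11, 13): e=[52,-11,46] → ·
    (0,8)@(1, 17): e=[174,-87,0] → ·  [on edge]
  covered (10 px):
    · · · · · · · · ·
    · · · · · · · · ·
    · · · · · · # · ·
    · · · · · # # · ·
    · · · · # # # · ·
    · · · · · # # # ·
    · · · · · · · # ·
    · · · · · · · · ·
    · · · · · · · · ·
T2:
  2·area = 56
  edge (8, 0)→(4, 16): d=(-4,16) right/bottom  bias=-1
  edge (4, 16)→(4, 2): d=(0,-14) top-left  bias=+0
  edge (4, 2)→(8, 0): d=(4,-2) top-left  bias=+0
    (3,0)@(7, 1): e=[12,42,2] → #
    (4,0)@(9, 1): e=[-20,70,6] → ·
    (2,1)@(5, 3): e=[36,14,6] → #
    (4,1)@(9, 3): e=[-28,70,14] → ·
    (2,2)@(5, 5): e=[28,14,14] → #
    (3,2)@(7, 5): e=[-4,42,18] → ·
    (2,3)@(5, 7): e=[20,14,22] → #
    (3,3)@(7, 7): e=[-12,42,26] → ·
    (2,4)@(5, 9): e=[12,14,30] → #
    (3,4)@(7, 9): e=[-20,42,34] → ·
    (2,5)@(5, 11): e=[4,14,38] → #
    (3,5)@(7, 11): e=[-28,42,42] → ·
  covered (7 px):
    · · · # · · · · ·
    · · # # · · · · ·
    · · # · · · · · ·
    · · # · · · · · ·
    · · # · · · · · ·
    · · # · · · · · ·
    · · · · · · · · ·
    · · · · · · · · ·
    · · · · · · · · ·

Answer: [6,24,66]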